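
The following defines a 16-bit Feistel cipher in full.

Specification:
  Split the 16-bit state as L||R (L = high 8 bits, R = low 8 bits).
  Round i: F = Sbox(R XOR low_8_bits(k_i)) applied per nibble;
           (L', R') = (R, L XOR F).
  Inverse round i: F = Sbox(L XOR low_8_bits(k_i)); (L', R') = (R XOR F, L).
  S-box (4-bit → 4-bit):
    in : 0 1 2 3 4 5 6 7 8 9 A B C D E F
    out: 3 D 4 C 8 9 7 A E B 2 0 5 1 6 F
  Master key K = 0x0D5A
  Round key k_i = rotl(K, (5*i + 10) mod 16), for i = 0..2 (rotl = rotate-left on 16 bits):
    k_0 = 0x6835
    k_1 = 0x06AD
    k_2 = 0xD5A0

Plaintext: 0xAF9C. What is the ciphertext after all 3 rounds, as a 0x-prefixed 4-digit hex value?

s_0 = plaintext = 0xAF9C
s_1 = Round(s_0, k_0) = 0x9C84
s_2 = Round(s_1, k_1) = 0x84D7
s_3 = Round(s_2, k_2) = 0xD72E

0xD72E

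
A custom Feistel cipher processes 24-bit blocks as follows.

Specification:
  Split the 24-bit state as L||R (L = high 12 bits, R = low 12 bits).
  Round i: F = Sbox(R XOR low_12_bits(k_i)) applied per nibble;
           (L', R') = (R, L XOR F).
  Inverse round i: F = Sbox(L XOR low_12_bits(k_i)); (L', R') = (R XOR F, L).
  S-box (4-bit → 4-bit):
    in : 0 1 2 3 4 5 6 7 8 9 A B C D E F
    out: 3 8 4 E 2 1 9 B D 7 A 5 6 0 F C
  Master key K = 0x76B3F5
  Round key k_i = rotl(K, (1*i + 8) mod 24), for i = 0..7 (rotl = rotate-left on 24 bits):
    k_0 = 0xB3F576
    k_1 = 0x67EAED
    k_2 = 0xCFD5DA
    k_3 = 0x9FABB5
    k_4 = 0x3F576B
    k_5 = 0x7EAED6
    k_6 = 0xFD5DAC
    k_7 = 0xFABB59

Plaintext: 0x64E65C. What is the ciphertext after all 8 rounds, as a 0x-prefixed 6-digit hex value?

0x60AC2A

s_0 = plaintext = 0x64E65C
s_1 = Round(s_0, k_0) = 0x65C804
s_2 = Round(s_1, k_1) = 0x8042AB
s_3 = Round(s_2, k_2) = 0x2AB3BC
s_4 = Round(s_3, k_3) = 0x3BCF9C
s_5 = Round(s_4, k_4) = 0xF9CE77
s_6 = Round(s_5, k_5) = 0xE77C34
s_7 = Round(s_6, k_6) = 0xC3460A
s_8 = Round(s_7, k_7) = 0x60AC2A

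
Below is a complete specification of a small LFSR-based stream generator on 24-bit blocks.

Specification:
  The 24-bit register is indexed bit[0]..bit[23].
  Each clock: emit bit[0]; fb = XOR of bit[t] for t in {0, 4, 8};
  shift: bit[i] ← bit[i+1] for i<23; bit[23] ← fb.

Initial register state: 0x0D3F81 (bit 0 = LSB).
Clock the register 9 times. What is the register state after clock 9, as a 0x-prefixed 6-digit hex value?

0xA3069F

reg_0 = 0x0D3F81
clock 1: out=1, reg = 0x069FC0
clock 2: out=0, reg = 0x834FE0
clock 3: out=0, reg = 0xC1A7F0
clock 4: out=0, reg = 0x60D3F8
clock 5: out=0, reg = 0x3069FC
clock 6: out=0, reg = 0x1834FE
clock 7: out=0, reg = 0x8C1A7F
clock 8: out=1, reg = 0x460D3F
clock 9: out=1, reg = 0xA3069F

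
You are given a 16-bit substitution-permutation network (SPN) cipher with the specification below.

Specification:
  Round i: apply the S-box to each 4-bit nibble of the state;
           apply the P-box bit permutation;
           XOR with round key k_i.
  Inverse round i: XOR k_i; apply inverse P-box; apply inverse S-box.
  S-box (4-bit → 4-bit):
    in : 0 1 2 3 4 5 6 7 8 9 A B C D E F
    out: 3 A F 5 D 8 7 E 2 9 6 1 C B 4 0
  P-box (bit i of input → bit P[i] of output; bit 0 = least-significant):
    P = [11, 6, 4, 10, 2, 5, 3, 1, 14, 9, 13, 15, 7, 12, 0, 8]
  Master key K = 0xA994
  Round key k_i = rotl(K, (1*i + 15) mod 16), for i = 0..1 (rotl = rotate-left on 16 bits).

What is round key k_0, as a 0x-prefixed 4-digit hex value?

0x54CA

K = 0xA994
k_0 = rotl(K, (1*0+15) mod 16) = rotl(K, 15) = 0x54CA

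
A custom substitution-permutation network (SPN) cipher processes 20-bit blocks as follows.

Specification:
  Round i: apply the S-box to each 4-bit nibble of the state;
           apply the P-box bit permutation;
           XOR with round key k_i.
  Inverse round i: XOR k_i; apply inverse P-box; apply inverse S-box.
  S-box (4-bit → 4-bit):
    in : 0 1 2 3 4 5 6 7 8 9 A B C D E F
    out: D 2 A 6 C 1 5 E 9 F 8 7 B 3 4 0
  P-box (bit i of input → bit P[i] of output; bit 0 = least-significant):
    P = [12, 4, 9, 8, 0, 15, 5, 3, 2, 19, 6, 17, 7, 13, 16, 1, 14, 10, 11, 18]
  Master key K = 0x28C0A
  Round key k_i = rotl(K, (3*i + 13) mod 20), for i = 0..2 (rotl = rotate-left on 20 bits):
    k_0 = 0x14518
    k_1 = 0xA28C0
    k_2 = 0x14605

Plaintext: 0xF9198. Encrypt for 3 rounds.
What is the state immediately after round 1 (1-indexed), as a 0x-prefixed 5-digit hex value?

s_0 = plaintext = 0xF9198
s_1 = Round(s_0, k_0) = 0x8F4B3
s_2 = Round(s_1, k_1) = 0xCEAB1
s_3 = Round(s_2, k_2) = 0x68234

0x8F4B3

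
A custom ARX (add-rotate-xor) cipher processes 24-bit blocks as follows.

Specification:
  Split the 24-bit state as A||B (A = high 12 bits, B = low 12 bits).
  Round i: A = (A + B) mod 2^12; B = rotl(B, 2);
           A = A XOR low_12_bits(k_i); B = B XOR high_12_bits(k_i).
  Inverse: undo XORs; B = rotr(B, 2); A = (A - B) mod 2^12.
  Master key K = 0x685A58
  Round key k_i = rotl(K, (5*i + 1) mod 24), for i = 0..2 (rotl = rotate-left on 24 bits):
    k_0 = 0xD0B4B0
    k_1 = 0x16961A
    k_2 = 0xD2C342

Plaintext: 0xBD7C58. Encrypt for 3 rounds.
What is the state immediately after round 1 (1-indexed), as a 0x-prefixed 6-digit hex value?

0xC9FC68

s_0 = plaintext = 0xBD7C58
s_1 = Round(s_0, k_0) = 0xC9FC68
s_2 = Round(s_1, k_1) = 0xF1D0CA
s_3 = Round(s_2, k_2) = 0xCA5E04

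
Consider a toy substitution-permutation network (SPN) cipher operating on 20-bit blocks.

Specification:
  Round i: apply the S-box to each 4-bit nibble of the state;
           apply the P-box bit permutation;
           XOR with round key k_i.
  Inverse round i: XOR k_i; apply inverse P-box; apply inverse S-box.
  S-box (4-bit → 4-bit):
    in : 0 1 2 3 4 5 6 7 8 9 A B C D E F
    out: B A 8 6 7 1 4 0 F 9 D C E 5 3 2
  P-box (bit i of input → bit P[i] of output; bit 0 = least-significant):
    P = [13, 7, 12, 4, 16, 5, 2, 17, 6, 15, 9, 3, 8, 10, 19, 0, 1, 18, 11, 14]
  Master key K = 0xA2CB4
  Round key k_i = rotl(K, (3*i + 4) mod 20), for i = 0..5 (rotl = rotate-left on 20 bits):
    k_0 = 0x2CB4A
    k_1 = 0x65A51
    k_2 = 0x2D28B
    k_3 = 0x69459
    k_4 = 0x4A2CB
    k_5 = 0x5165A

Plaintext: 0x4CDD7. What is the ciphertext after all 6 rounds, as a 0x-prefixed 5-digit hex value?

s_0 = plaintext = 0x4CDD7
s_1 = Round(s_0, k_0) = 0xFC50D
s_2 = Round(s_1, k_1) = 0x96E30
s_3 = Round(s_2, k_2) = 0xA327D
s_4 = Round(s_3, k_3) = 0xEE853
s_5 = Round(s_4, k_4) = 0x13501
s_6 = Round(s_5, k_5) = 0xA52AA

0xA52AA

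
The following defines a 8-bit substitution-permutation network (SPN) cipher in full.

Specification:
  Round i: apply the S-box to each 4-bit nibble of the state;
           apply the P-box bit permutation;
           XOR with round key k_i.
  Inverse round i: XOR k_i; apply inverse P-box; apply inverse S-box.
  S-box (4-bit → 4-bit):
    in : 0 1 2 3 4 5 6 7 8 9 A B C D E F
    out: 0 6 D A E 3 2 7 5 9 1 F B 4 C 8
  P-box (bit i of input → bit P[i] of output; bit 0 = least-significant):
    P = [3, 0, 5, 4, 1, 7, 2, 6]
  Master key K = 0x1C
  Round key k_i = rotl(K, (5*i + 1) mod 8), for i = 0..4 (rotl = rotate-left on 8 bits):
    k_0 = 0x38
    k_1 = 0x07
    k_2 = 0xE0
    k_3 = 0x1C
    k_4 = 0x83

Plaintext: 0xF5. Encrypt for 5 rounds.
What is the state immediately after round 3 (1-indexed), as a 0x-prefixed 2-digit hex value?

s_0 = plaintext = 0xF5
s_1 = Round(s_0, k_0) = 0x71
s_2 = Round(s_1, k_1) = 0xA0
s_3 = Round(s_2, k_2) = 0xE2
s_4 = Round(s_3, k_3) = 0x60
s_5 = Round(s_4, k_4) = 0x03

0xE2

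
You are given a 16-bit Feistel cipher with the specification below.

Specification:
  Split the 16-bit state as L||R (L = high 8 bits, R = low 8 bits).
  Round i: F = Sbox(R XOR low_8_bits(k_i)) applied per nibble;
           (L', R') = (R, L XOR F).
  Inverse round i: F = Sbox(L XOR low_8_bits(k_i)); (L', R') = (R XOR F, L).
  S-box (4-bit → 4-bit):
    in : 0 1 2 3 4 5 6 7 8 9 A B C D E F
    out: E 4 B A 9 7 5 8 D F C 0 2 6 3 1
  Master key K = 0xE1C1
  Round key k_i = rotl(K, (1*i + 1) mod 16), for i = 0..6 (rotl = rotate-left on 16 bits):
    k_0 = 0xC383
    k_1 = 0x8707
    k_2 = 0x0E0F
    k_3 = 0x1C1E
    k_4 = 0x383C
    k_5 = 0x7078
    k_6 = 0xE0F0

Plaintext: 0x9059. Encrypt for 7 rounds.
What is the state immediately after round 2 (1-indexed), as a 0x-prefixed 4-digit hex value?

0xFC49

s_0 = plaintext = 0x9059
s_1 = Round(s_0, k_0) = 0x59FC
s_2 = Round(s_1, k_1) = 0xFC49
s_3 = Round(s_2, k_2) = 0x4969
s_4 = Round(s_3, k_3) = 0x69C1
s_5 = Round(s_4, k_4) = 0xC17F
s_6 = Round(s_5, k_5) = 0x7F29
s_7 = Round(s_6, k_6) = 0x2910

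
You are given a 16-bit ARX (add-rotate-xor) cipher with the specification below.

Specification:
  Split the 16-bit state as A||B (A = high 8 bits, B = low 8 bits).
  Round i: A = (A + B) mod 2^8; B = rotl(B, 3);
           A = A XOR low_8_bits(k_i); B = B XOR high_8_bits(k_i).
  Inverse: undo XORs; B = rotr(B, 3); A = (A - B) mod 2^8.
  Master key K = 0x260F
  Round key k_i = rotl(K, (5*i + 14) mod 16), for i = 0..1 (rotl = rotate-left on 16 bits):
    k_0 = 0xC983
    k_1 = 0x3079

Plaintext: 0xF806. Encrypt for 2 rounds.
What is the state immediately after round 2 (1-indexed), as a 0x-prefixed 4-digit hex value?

s_0 = plaintext = 0xF806
s_1 = Round(s_0, k_0) = 0x7DF9
s_2 = Round(s_1, k_1) = 0x0FFF

0x0FFF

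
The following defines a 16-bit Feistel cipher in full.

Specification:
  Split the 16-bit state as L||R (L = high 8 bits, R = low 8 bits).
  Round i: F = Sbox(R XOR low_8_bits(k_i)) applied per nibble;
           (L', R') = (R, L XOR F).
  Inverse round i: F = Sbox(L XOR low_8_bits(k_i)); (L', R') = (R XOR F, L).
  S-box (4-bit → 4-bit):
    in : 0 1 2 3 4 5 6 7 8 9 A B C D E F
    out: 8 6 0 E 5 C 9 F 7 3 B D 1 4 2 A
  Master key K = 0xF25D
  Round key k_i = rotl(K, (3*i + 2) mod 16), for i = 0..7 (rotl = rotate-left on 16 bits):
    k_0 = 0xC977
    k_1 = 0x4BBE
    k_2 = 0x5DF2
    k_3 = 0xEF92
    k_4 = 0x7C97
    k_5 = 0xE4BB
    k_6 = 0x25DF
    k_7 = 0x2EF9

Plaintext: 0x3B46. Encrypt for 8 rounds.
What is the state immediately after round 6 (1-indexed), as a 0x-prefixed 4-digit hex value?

0xBD04

s_0 = plaintext = 0x3B46
s_1 = Round(s_0, k_0) = 0x46DD
s_2 = Round(s_1, k_1) = 0xDDD8
s_3 = Round(s_2, k_2) = 0xD8D6
s_4 = Round(s_3, k_3) = 0xD68D
s_5 = Round(s_4, k_4) = 0x8DBD
s_6 = Round(s_5, k_5) = 0xBD04
s_7 = Round(s_6, k_6) = 0x04F0
s_8 = Round(s_7, k_7) = 0xF087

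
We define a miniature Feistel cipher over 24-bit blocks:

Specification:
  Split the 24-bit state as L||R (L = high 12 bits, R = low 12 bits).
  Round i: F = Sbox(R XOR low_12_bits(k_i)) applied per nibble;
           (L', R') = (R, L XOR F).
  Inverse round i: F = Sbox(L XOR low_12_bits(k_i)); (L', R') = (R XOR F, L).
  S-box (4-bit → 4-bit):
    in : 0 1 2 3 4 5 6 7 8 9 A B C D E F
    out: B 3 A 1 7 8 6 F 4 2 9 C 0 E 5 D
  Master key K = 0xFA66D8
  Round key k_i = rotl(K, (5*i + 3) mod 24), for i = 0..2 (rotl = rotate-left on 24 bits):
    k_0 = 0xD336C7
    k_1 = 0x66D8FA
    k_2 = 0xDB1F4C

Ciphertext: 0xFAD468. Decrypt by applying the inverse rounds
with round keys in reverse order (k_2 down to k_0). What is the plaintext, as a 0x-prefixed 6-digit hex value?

0x9590AE

s_0 = ciphertext = 0xFAD468
s_1 = InvRound(s_0, k_2) = 0xF3BFAD
s_2 = InvRound(s_1, k_1) = 0x0AEF3B
s_3 = InvRound(s_2, k_0) = 0x9590AE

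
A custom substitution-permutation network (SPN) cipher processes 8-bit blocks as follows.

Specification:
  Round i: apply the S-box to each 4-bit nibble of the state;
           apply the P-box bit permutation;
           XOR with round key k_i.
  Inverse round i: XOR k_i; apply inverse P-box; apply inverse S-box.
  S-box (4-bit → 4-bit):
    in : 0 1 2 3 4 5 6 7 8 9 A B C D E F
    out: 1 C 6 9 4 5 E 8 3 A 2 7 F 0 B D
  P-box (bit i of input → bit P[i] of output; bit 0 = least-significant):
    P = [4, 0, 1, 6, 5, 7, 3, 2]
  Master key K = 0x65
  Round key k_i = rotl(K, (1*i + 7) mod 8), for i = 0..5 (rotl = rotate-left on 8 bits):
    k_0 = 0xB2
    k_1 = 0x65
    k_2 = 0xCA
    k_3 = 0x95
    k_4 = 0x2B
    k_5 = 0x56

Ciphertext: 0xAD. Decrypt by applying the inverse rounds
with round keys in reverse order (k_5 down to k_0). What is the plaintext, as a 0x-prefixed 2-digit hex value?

s_0 = ciphertext = 0xAD
s_1 = InvRound(s_0, k_5) = 0xBC
s_2 = InvRound(s_1, k_4) = 0x9B
s_3 = InvRound(s_2, k_3) = 0x14
s_4 = InvRound(s_3, k_2) = 0x6F
s_5 = InvRound(s_4, k_1) = 0x44
s_6 = InvRound(s_5, k_0) = 0xEF

0xEF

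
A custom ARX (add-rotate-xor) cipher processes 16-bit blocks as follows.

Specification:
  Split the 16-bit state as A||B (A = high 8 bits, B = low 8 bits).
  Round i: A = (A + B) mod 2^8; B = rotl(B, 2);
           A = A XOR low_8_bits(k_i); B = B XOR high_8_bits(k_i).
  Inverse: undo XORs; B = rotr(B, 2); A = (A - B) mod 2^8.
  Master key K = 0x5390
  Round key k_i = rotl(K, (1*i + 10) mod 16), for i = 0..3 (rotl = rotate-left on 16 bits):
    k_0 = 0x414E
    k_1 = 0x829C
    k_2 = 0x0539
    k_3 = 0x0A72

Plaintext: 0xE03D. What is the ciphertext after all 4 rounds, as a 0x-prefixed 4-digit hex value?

s_0 = plaintext = 0xE03D
s_1 = Round(s_0, k_0) = 0x53B5
s_2 = Round(s_1, k_1) = 0x9454
s_3 = Round(s_2, k_2) = 0xD154
s_4 = Round(s_3, k_3) = 0x575B

0x575B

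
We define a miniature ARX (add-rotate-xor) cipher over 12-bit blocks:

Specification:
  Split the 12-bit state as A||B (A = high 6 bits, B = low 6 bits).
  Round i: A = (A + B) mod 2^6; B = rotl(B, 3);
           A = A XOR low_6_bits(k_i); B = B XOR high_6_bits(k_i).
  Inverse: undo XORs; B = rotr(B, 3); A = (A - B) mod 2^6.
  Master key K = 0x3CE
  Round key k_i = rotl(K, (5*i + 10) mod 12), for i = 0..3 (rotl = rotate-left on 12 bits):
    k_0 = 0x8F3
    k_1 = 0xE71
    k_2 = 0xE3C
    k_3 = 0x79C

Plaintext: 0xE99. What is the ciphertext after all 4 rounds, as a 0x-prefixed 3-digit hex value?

0xD25

s_0 = plaintext = 0xE99
s_1 = Round(s_0, k_0) = 0x828
s_2 = Round(s_1, k_1) = 0xE7C
s_3 = Round(s_2, k_2) = 0x25F
s_4 = Round(s_3, k_3) = 0xD25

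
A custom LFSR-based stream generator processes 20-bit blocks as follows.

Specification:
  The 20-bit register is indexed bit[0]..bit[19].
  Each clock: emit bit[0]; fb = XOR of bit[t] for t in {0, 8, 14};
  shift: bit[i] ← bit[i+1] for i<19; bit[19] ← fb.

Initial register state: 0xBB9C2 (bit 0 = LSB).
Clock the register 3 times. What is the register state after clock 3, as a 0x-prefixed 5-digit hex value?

reg_0 = 0xBB9C2
clock 1: out=0, reg = 0xDDCE1
clock 2: out=1, reg = 0x6EE70
clock 3: out=0, reg = 0xB7738

0xB7738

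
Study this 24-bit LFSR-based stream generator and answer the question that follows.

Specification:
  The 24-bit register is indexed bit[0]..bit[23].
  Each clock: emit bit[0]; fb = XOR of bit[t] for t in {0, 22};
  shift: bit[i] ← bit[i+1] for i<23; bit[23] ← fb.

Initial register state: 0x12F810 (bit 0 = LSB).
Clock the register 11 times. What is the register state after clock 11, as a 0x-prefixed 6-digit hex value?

0xAA025F

reg_0 = 0x12F810
clock 1: out=0, reg = 0x097C08
clock 2: out=0, reg = 0x04BE04
clock 3: out=0, reg = 0x025F02
clock 4: out=0, reg = 0x012F81
clock 5: out=1, reg = 0x8097C0
clock 6: out=0, reg = 0x404BE0
clock 7: out=0, reg = 0xA025F0
clock 8: out=0, reg = 0x5012F8
clock 9: out=0, reg = 0xA8097C
clock 10: out=0, reg = 0x5404BE
clock 11: out=0, reg = 0xAA025F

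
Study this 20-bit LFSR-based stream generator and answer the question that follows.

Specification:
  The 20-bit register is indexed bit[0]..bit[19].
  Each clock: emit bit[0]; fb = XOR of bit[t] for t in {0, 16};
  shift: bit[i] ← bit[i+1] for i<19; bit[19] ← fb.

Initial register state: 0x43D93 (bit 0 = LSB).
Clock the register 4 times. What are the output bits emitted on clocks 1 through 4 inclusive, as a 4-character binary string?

1100

reg_0 = 0x43D93
clock 1: out=1, reg = 0xA1EC9
clock 2: out=1, reg = 0xD0F64
clock 3: out=0, reg = 0xE87B2
clock 4: out=0, reg = 0x743D9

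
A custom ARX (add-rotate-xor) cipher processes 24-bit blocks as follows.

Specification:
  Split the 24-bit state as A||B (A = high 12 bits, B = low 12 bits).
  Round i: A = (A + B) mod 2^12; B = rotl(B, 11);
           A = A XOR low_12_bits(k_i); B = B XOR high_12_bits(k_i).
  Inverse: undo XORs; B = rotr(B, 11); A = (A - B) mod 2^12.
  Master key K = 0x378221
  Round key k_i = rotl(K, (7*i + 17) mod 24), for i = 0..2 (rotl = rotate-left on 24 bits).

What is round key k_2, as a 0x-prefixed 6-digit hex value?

K = 0x378221
k_0 = rotl(K, (7*0+17) mod 24) = rotl(K, 17) = 0x426F04
k_1 = rotl(K, (7*1+17) mod 24) = rotl(K, 0) = 0x378221
k_2 = rotl(K, (7*2+17) mod 24) = rotl(K, 7) = 0xC1109B

0xC1109B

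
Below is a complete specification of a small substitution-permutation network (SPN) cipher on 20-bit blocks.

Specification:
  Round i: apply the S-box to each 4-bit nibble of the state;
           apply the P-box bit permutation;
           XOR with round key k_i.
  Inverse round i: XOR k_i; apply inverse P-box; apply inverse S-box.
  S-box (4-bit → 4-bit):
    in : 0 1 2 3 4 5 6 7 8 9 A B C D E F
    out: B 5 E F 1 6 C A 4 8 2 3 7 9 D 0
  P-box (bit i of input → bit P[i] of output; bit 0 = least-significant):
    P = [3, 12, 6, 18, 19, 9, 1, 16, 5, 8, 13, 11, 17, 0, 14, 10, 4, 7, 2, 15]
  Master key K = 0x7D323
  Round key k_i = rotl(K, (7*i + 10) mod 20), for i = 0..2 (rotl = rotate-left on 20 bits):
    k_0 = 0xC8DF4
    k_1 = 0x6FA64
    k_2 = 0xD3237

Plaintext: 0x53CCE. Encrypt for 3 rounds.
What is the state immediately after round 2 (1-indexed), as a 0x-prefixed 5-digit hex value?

s_0 = plaintext = 0x53CCE
s_1 = Round(s_0, k_0) = 0x2EA1B
s_2 = Round(s_1, k_1) = 0xC2FEA
s_3 = Round(s_2, k_2) = 0x466A0

0xC2FEA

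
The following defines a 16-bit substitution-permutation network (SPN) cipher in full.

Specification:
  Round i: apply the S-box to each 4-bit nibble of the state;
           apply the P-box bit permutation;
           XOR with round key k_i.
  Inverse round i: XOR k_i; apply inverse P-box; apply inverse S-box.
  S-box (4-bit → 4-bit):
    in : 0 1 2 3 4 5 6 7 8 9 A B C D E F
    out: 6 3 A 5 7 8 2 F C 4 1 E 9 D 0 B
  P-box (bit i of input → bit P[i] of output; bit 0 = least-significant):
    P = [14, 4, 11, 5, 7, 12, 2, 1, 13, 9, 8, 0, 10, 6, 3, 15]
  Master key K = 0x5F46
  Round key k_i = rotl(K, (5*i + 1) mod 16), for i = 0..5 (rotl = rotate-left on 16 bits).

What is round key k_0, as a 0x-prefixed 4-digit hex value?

K = 0x5F46
k_0 = rotl(K, (5*0+1) mod 16) = rotl(K, 1) = 0xBE8C

0xBE8C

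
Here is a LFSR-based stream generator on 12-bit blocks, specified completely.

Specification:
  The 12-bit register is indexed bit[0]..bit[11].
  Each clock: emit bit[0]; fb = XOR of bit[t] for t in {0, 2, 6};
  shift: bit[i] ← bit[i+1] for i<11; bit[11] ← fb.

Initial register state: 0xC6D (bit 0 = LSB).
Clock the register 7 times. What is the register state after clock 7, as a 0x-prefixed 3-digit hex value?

reg_0 = 0xC6D
clock 1: out=1, reg = 0xE36
clock 2: out=0, reg = 0xF1B
clock 3: out=1, reg = 0xF8D
clock 4: out=1, reg = 0x7C6
clock 5: out=0, reg = 0x3E3
clock 6: out=1, reg = 0x1F1
clock 7: out=1, reg = 0x0F8

0x0F8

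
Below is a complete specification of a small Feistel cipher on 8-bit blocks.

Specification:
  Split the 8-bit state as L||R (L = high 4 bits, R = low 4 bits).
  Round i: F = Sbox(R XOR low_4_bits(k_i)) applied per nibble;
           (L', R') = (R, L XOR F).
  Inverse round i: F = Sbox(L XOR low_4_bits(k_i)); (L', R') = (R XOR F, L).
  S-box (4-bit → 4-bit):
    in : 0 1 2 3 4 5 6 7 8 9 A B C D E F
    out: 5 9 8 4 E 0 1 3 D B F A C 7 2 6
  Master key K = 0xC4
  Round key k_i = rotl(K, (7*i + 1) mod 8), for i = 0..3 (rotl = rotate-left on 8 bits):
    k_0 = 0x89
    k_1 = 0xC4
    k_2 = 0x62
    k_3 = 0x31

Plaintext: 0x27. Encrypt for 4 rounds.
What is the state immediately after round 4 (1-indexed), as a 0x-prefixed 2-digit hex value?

0xA3

s_0 = plaintext = 0x27
s_1 = Round(s_0, k_0) = 0x70
s_2 = Round(s_1, k_1) = 0x09
s_3 = Round(s_2, k_2) = 0x9A
s_4 = Round(s_3, k_3) = 0xA3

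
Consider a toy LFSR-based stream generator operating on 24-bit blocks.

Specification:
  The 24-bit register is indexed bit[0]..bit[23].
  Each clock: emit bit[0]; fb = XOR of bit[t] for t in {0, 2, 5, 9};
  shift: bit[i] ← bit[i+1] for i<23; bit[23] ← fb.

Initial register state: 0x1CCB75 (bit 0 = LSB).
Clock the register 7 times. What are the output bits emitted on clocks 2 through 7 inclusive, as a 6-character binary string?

reg_0 = 0x1CCB75
clock 1: out=1, reg = 0x0E65BA
clock 2: out=0, reg = 0x8732DD
clock 3: out=1, reg = 0xC3996E
clock 4: out=0, reg = 0x61CCB7
clock 5: out=1, reg = 0xB0E65B
clock 6: out=1, reg = 0x58732D
clock 7: out=1, reg = 0x2C3996

010111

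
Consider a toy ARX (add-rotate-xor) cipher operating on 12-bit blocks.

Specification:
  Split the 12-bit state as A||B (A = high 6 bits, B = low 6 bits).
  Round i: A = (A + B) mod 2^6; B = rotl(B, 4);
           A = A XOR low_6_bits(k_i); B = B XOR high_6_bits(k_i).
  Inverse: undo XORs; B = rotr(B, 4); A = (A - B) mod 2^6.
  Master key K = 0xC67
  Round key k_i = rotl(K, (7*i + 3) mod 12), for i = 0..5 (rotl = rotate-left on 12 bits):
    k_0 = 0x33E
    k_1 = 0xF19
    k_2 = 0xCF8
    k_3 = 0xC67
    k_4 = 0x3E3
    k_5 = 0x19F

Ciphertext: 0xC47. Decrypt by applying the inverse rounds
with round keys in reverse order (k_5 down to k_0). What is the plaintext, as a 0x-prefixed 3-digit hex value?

0x6F9

s_0 = ciphertext = 0xC47
s_1 = InvRound(s_0, k_5) = 0xA84
s_2 = InvRound(s_1, k_4) = 0x76C
s_3 = InvRound(s_2, k_3) = 0x175
s_4 = InvRound(s_3, k_2) = 0x958
s_5 = InvRound(s_4, k_1) = 0xA92
s_6 = InvRound(s_5, k_0) = 0x6F9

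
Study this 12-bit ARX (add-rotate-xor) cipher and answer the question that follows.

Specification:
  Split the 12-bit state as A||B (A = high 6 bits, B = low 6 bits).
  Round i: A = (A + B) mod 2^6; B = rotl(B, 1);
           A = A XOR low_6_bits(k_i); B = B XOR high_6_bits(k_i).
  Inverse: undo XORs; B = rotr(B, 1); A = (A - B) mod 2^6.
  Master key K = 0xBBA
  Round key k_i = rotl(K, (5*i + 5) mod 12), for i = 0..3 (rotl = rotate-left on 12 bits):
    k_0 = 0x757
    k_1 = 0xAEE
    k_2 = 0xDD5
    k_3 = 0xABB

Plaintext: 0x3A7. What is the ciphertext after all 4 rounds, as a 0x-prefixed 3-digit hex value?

s_0 = plaintext = 0x3A7
s_1 = Round(s_0, k_0) = 0x892
s_2 = Round(s_1, k_1) = 0x68F
s_3 = Round(s_2, k_2) = 0xF29
s_4 = Round(s_3, k_3) = 0x7B9

0x7B9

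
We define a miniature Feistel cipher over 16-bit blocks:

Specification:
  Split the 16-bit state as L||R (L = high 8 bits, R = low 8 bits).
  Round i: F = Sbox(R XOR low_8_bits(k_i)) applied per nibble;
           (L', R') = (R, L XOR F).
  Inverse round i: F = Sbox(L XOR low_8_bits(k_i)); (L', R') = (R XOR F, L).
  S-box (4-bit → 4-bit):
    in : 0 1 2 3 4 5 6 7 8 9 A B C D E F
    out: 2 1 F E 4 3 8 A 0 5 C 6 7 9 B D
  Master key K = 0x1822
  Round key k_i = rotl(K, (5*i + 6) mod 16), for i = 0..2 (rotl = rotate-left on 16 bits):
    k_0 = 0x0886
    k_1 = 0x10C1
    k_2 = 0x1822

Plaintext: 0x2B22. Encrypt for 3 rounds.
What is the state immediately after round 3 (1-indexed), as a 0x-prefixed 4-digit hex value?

0xD939

s_0 = plaintext = 0x2B22
s_1 = Round(s_0, k_0) = 0x22EF
s_2 = Round(s_1, k_1) = 0xEFD9
s_3 = Round(s_2, k_2) = 0xD939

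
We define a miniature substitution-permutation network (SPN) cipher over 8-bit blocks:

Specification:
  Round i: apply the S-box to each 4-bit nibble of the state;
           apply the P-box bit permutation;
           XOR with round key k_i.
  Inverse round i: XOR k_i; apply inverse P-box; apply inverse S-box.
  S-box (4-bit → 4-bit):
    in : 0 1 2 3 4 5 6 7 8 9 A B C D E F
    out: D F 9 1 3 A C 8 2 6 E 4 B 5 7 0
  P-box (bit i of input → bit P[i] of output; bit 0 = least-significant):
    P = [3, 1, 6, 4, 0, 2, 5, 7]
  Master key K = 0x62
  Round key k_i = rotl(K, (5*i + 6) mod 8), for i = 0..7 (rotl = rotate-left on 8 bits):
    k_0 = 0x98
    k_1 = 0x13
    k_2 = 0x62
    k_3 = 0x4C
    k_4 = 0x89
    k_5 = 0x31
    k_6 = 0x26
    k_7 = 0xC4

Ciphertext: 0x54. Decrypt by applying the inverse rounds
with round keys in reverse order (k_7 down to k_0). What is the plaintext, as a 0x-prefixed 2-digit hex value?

0xE0

s_0 = ciphertext = 0x54
s_1 = InvRound(s_0, k_7) = 0x77
s_2 = InvRound(s_1, k_6) = 0x36
s_3 = InvRound(s_2, k_5) = 0x48
s_4 = InvRound(s_3, k_4) = 0x2B
s_5 = InvRound(s_4, k_3) = 0xE9
s_6 = InvRound(s_5, k_2) = 0x24
s_7 = InvRound(s_6, k_1) = 0xE5
s_8 = InvRound(s_7, k_0) = 0xE0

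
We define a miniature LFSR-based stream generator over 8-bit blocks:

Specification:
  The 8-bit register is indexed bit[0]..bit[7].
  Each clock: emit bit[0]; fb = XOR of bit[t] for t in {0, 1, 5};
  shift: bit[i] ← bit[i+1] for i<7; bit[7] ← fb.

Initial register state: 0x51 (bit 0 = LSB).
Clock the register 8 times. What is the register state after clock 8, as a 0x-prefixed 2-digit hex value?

reg_0 = 0x51
clock 1: out=1, reg = 0xA8
clock 2: out=0, reg = 0xD4
clock 3: out=0, reg = 0x6A
clock 4: out=0, reg = 0x35
clock 5: out=1, reg = 0x1A
clock 6: out=0, reg = 0x8D
clock 7: out=1, reg = 0xC6
clock 8: out=0, reg = 0xE3

0xE3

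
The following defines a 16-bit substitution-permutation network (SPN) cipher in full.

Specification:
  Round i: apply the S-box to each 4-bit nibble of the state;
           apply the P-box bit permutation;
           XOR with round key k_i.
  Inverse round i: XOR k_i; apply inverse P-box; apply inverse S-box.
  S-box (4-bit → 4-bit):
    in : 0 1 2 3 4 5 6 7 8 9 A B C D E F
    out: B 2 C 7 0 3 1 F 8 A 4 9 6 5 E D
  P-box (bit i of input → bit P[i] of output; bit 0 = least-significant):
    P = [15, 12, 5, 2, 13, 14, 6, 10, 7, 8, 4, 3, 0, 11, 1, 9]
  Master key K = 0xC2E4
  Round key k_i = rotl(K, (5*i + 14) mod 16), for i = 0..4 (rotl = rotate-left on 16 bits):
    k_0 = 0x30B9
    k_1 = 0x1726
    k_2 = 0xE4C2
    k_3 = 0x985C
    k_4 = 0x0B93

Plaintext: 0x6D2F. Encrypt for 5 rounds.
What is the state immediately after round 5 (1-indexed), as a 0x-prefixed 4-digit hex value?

s_0 = plaintext = 0x6D2F
s_1 = Round(s_0, k_0) = 0xB44C
s_2 = Round(s_1, k_1) = 0x0507
s_3 = Round(s_2, k_2) = 0x1B67
s_4 = Round(s_3, k_3) = 0x20F0
s_5 = Round(s_4, k_4) = 0xBC5D

0xBC5D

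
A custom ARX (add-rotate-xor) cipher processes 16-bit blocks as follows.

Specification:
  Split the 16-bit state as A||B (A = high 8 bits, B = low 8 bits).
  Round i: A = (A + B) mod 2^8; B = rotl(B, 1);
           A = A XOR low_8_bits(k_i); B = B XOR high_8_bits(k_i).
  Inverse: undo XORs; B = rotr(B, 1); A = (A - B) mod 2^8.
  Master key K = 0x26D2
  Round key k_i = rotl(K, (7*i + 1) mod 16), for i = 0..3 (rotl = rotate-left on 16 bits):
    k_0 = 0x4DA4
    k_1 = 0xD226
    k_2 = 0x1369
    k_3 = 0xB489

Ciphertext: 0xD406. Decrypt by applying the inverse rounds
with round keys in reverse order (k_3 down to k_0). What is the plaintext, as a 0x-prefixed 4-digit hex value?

s_0 = ciphertext = 0xD406
s_1 = InvRound(s_0, k_3) = 0x0459
s_2 = InvRound(s_1, k_2) = 0x4825
s_3 = InvRound(s_2, k_1) = 0x73FB
s_4 = InvRound(s_3, k_0) = 0x7C5B

0x7C5B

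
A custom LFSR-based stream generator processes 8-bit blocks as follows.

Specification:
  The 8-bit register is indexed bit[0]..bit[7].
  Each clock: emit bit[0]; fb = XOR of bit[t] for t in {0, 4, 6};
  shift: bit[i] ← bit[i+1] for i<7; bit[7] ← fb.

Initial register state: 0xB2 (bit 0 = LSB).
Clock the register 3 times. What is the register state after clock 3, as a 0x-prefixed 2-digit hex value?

0xF6

reg_0 = 0xB2
clock 1: out=0, reg = 0xD9
clock 2: out=1, reg = 0xEC
clock 3: out=0, reg = 0xF6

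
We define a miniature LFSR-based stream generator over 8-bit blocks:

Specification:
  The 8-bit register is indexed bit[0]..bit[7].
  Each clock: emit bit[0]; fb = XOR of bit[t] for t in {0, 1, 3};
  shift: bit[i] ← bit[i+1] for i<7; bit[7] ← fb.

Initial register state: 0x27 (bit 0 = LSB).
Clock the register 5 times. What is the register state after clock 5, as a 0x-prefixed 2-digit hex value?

0x81

reg_0 = 0x27
clock 1: out=1, reg = 0x13
clock 2: out=1, reg = 0x09
clock 3: out=1, reg = 0x04
clock 4: out=0, reg = 0x02
clock 5: out=0, reg = 0x81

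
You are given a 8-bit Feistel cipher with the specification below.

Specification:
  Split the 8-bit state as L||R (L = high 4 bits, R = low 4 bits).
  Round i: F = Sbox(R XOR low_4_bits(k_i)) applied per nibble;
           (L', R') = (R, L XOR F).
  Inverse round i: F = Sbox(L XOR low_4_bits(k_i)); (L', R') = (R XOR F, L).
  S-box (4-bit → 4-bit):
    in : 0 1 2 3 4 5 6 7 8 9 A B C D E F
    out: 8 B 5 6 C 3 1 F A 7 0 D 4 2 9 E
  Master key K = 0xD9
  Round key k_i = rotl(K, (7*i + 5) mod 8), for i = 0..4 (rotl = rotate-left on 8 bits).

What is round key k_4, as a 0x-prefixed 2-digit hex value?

K = 0xD9
k_0 = rotl(K, (7*0+5) mod 8) = rotl(K, 5) = 0x3B
k_1 = rotl(K, (7*1+5) mod 8) = rotl(K, 4) = 0x9D
k_2 = rotl(K, (7*2+5) mod 8) = rotl(K, 3) = 0xCE
k_3 = rotl(K, (7*3+5) mod 8) = rotl(K, 2) = 0x67
k_4 = rotl(K, (7*4+5) mod 8) = rotl(K, 1) = 0xB3

0xB3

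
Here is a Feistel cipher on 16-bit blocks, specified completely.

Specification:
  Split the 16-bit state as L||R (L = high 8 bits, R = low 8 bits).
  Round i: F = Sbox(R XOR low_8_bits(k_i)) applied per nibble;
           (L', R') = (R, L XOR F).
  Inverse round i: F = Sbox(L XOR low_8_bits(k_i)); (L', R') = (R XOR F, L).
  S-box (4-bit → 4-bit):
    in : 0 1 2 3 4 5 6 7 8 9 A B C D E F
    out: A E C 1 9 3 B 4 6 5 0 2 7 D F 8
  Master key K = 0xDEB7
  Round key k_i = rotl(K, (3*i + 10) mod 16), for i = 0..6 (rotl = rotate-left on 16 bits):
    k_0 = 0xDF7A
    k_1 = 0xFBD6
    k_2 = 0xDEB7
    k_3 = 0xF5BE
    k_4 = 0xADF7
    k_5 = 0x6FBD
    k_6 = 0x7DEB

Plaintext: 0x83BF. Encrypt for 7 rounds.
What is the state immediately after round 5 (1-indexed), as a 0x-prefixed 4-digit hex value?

s_0 = plaintext = 0x83BF
s_1 = Round(s_0, k_0) = 0xBFF0
s_2 = Round(s_1, k_1) = 0xF074
s_3 = Round(s_2, k_2) = 0x7481
s_4 = Round(s_3, k_3) = 0x816C
s_5 = Round(s_4, k_4) = 0x6CD3
s_6 = Round(s_5, k_5) = 0xD3D3
s_7 = Round(s_6, k_6) = 0xD3C5

0x6CD3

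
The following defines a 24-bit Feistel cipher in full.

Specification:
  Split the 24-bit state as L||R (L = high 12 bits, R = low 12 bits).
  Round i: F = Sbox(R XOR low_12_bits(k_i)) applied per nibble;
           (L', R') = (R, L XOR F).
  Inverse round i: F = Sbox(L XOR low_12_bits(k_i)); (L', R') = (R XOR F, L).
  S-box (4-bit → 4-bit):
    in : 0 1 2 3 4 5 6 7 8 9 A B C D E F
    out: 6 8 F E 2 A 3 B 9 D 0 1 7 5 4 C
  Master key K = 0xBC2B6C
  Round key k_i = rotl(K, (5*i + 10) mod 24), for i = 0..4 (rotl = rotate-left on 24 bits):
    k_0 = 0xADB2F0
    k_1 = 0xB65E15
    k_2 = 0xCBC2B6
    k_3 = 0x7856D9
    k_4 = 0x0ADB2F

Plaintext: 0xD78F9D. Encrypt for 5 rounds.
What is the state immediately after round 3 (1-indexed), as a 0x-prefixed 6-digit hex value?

s_0 = plaintext = 0xD78F9D
s_1 = Round(s_0, k_0) = 0xF9D84D
s_2 = Round(s_1, k_1) = 0x84DC34
s_3 = Round(s_2, k_2) = 0xC34CD2
s_4 = Round(s_3, k_3) = 0xCD2C55
s_5 = Round(s_4, k_4) = 0xC55762

0xC34CD2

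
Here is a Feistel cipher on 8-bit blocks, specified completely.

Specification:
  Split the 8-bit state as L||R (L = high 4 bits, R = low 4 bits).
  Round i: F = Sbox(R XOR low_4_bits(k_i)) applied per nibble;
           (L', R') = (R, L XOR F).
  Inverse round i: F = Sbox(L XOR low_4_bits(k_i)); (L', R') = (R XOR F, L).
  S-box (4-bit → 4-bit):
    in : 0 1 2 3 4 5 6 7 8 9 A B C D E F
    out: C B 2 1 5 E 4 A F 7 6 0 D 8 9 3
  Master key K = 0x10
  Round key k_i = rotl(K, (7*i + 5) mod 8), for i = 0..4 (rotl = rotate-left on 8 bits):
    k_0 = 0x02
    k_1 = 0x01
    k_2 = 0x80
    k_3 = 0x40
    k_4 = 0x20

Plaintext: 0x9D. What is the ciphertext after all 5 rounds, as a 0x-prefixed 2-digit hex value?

s_0 = plaintext = 0x9D
s_1 = Round(s_0, k_0) = 0xDA
s_2 = Round(s_1, k_1) = 0xAD
s_3 = Round(s_2, k_2) = 0xD2
s_4 = Round(s_3, k_3) = 0x2F
s_5 = Round(s_4, k_4) = 0xF1

0xF1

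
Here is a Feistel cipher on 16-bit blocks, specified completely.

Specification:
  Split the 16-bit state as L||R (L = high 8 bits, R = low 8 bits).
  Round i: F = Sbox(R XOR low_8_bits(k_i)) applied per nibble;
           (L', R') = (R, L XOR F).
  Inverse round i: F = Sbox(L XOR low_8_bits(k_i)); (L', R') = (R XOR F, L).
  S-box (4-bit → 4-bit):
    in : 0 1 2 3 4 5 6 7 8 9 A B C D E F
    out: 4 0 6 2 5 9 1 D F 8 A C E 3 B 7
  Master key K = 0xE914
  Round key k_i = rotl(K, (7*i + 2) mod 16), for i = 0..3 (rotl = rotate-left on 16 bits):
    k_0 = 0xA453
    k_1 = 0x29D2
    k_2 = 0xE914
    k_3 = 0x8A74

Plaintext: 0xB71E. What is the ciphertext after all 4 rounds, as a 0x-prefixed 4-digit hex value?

s_0 = plaintext = 0xB71E
s_1 = Round(s_0, k_0) = 0x1EE4
s_2 = Round(s_1, k_1) = 0xE43F
s_3 = Round(s_2, k_2) = 0x3F88
s_4 = Round(s_3, k_3) = 0x8841

0x8841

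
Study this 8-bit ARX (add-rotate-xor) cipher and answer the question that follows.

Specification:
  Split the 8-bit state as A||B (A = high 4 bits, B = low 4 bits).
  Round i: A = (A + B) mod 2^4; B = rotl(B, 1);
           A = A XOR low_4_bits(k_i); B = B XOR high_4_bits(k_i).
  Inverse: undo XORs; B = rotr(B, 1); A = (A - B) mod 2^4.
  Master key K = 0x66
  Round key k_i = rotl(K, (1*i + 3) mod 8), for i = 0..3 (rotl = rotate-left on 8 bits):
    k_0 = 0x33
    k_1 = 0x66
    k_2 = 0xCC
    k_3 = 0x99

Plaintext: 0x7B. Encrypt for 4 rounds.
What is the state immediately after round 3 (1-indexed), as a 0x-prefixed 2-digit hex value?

0xD1

s_0 = plaintext = 0x7B
s_1 = Round(s_0, k_0) = 0x14
s_2 = Round(s_1, k_1) = 0x3E
s_3 = Round(s_2, k_2) = 0xD1
s_4 = Round(s_3, k_3) = 0x7B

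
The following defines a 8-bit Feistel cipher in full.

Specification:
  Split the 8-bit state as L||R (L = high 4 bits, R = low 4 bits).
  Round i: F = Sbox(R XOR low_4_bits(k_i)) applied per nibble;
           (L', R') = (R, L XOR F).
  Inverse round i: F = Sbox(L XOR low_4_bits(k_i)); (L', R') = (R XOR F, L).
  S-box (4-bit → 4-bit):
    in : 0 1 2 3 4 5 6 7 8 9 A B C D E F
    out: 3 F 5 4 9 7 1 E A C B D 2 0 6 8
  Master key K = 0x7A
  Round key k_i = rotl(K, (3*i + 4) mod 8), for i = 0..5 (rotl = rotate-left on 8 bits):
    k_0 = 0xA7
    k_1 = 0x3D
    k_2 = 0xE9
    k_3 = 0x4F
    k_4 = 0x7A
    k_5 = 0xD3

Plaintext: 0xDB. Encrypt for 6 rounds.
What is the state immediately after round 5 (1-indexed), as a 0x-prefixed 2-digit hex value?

0x84

s_0 = plaintext = 0xDB
s_1 = Round(s_0, k_0) = 0xBF
s_2 = Round(s_1, k_1) = 0xFE
s_3 = Round(s_2, k_2) = 0xE1
s_4 = Round(s_3, k_3) = 0x18
s_5 = Round(s_4, k_4) = 0x84
s_6 = Round(s_5, k_5) = 0x46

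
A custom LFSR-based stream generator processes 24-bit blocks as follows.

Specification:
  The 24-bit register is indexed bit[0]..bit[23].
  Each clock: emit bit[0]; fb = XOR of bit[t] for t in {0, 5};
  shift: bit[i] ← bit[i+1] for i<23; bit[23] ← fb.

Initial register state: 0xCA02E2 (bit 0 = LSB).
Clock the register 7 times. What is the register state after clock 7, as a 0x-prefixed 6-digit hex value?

0xEB9405

reg_0 = 0xCA02E2
clock 1: out=0, reg = 0xE50171
clock 2: out=1, reg = 0x7280B8
clock 3: out=0, reg = 0xB9405C
clock 4: out=0, reg = 0x5CA02E
clock 5: out=0, reg = 0xAE5017
clock 6: out=1, reg = 0xD7280B
clock 7: out=1, reg = 0xEB9405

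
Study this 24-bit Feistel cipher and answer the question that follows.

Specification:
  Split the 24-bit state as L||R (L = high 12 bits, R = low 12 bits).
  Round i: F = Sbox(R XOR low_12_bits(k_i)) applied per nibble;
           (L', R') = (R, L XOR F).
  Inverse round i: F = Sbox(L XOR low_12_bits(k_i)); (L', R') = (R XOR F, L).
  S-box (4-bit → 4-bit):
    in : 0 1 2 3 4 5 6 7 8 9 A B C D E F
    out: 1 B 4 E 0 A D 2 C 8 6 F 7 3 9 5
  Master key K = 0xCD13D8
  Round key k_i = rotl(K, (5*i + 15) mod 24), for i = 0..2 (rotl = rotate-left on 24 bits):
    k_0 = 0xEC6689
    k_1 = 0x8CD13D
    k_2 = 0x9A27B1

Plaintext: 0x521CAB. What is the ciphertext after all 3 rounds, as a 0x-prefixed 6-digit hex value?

s_0 = plaintext = 0x521CAB
s_1 = Round(s_0, k_0) = 0xCAB365
s_2 = Round(s_1, k_1) = 0x365807
s_3 = Round(s_2, k_2) = 0x807698

0x807698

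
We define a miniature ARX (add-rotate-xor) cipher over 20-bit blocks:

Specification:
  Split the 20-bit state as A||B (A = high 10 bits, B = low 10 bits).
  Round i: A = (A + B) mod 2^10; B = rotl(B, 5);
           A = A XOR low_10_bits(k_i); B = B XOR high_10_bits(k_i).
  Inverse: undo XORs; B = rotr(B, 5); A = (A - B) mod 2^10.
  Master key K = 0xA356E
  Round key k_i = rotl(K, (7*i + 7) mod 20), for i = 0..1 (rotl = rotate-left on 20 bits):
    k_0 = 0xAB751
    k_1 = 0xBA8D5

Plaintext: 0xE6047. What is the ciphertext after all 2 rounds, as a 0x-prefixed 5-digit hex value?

0x82318

s_0 = plaintext = 0xE6047
s_1 = Round(s_0, k_0) = 0x23A4F
s_2 = Round(s_1, k_1) = 0x82318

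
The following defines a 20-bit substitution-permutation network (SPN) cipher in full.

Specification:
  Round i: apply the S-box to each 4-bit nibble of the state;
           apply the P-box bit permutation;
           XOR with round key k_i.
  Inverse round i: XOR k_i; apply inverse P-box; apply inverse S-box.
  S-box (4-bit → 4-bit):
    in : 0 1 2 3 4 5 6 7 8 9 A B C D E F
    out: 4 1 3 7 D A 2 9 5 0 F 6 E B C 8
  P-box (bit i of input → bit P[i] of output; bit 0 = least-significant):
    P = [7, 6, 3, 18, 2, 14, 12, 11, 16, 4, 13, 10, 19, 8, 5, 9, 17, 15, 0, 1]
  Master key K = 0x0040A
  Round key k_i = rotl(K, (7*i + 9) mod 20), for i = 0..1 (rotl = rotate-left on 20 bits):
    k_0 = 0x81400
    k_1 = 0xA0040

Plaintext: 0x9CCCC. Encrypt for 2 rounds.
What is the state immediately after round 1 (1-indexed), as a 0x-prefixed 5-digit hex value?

0xC6B78

s_0 = plaintext = 0x9CCCC
s_1 = Round(s_0, k_0) = 0xC6B78
s_2 = Round(s_1, k_1) = 0xAA9DF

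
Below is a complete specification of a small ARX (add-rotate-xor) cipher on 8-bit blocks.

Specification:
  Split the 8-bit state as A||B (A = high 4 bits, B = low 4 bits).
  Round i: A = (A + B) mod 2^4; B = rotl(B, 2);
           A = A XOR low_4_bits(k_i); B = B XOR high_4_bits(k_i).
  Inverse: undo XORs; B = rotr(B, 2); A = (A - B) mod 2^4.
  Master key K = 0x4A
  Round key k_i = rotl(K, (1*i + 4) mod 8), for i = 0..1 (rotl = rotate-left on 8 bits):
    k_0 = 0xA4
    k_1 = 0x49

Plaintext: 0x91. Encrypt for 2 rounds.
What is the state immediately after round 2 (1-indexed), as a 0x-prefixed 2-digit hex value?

0x5F

s_0 = plaintext = 0x91
s_1 = Round(s_0, k_0) = 0xEE
s_2 = Round(s_1, k_1) = 0x5F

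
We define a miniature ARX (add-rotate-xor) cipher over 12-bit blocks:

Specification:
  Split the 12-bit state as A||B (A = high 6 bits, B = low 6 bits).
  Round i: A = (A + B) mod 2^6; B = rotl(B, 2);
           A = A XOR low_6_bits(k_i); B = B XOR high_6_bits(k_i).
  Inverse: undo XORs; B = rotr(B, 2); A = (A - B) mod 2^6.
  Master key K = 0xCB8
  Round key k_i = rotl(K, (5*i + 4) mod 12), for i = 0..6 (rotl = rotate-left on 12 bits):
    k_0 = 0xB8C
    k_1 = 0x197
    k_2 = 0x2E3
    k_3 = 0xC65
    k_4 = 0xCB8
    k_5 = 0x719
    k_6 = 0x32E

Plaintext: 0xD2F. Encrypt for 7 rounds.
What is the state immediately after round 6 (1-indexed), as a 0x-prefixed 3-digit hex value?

0x4DC

s_0 = plaintext = 0xD2F
s_1 = Round(s_0, k_0) = 0xBD0
s_2 = Round(s_1, k_1) = 0xA07
s_3 = Round(s_2, k_2) = 0x317
s_4 = Round(s_3, k_3) = 0x1AC
s_5 = Round(s_4, k_4) = 0x280
s_6 = Round(s_5, k_5) = 0x4DC
s_7 = Round(s_6, k_6) = 0x07D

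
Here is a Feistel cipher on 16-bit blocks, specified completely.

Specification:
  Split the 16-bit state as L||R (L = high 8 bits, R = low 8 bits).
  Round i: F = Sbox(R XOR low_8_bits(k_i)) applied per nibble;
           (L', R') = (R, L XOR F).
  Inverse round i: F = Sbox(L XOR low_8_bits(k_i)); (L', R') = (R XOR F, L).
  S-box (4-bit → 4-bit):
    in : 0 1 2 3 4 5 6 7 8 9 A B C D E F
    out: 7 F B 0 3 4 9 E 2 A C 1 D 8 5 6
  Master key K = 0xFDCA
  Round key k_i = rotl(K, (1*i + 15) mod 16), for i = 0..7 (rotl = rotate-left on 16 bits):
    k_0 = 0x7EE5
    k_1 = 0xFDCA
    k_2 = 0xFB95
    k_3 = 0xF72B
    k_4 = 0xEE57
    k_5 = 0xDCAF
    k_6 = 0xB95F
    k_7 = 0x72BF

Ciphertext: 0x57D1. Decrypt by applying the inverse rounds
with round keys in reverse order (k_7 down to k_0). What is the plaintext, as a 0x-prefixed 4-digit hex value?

0x1717

s_0 = ciphertext = 0x57D1
s_1 = InvRound(s_0, k_7) = 0x8357
s_2 = InvRound(s_1, k_6) = 0xDA83
s_3 = InvRound(s_2, k_5) = 0x67DA
s_4 = InvRound(s_3, k_4) = 0xDD67
s_5 = InvRound(s_4, k_3) = 0x0EDD
s_6 = InvRound(s_5, k_2) = 0x7C0E
s_7 = InvRound(s_6, k_1) = 0x177C
s_8 = InvRound(s_7, k_0) = 0x1717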